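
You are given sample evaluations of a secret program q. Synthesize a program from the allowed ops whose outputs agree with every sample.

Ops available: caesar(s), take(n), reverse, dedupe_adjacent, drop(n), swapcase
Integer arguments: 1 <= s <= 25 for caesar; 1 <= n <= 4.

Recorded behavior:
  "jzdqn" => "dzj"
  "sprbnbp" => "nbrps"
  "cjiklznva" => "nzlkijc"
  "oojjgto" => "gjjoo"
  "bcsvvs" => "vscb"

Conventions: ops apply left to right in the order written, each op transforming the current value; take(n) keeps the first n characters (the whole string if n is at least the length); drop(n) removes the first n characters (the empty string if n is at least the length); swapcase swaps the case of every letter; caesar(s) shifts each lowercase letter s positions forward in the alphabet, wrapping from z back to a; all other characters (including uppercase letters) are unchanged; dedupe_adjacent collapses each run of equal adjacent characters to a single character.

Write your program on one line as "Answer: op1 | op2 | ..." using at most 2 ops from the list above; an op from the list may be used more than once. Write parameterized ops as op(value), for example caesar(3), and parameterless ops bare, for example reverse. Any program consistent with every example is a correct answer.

reverse | drop(2)

Check, running the answer program on each example:
  "jzdqn" -> "nqdzj" -> "dzj"
  "sprbnbp" -> "pbnbrps" -> "nbrps"
  "cjiklznva" -> "avnzlkijc" -> "nzlkijc"
  "oojjgto" -> "otgjjoo" -> "gjjoo"
  "bcsvvs" -> "svvscb" -> "vscb"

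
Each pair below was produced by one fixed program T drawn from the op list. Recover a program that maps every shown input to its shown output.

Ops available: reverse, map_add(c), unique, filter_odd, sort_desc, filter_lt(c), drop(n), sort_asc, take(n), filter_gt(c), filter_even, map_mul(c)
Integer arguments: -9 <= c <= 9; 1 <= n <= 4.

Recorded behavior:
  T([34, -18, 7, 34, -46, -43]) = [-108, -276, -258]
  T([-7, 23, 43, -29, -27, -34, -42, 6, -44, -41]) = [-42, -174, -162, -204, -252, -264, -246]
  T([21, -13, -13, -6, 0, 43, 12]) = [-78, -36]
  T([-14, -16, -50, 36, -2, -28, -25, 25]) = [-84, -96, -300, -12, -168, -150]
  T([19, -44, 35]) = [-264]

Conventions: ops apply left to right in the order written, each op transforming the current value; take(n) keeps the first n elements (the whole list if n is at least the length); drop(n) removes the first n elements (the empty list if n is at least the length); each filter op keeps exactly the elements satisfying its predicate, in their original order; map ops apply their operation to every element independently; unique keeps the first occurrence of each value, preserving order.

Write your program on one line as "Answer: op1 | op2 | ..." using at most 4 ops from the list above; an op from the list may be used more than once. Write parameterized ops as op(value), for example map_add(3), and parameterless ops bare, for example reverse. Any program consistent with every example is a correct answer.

map_mul(6) | unique | filter_lt(-6)

Check, running the answer program on each example:
  [34, -18, 7, 34, -46, -43] -> [204, -108, 42, 204, -276, -258] -> [204, -108, 42, -276, -258] -> [-108, -276, -258]
  [-7, 23, 43, -29, -27, -34, -42, 6, -44, -41] -> [-42, 138, 258, -174, -162, -204, -252, 36, -264, -246] -> [-42, 138, 258, -174, -162, -204, -252, 36, -264, -246] -> [-42, -174, -162, -204, -252, -264, -246]
  [21, -13, -13, -6, 0, 43, 12] -> [126, -78, -78, -36, 0, 258, 72] -> [126, -78, -36, 0, 258, 72] -> [-78, -36]
  [-14, -16, -50, 36, -2, -28, -25, 25] -> [-84, -96, -300, 216, -12, -168, -150, 150] -> [-84, -96, -300, 216, -12, -168, -150, 150] -> [-84, -96, -300, -12, -168, -150]
  [19, -44, 35] -> [114, -264, 210] -> [114, -264, 210] -> [-264]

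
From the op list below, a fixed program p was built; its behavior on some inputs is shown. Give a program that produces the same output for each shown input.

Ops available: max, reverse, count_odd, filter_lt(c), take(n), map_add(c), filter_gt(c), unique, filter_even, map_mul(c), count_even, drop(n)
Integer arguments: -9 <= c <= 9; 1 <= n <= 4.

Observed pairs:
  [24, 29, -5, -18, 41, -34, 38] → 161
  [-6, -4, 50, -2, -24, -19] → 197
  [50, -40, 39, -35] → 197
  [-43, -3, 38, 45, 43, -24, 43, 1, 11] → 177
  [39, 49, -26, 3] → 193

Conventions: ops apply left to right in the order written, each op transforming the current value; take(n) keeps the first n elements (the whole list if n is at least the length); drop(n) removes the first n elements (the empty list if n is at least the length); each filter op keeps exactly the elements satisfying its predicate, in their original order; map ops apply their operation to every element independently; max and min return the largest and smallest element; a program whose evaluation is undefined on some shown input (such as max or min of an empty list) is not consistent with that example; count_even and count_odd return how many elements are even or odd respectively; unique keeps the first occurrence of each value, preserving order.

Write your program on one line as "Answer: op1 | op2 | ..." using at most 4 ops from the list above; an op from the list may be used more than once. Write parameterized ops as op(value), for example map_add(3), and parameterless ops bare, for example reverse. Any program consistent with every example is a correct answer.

map_mul(4) | map_add(1) | map_add(-4) | max

Check, running the answer program on each example:
  [24, 29, -5, -18, 41, -34, 38] -> [96, 116, -20, -72, 164, -136, 152] -> [97, 117, -19, -71, 165, -135, 153] -> [93, 113, -23, -75, 161, -139, 149] -> 161
  [-6, -4, 50, -2, -24, -19] -> [-24, -16, 200, -8, -96, -76] -> [-23, -15, 201, -7, -95, -75] -> [-27, -19, 197, -11, -99, -79] -> 197
  [50, -40, 39, -35] -> [200, -160, 156, -140] -> [201, -159, 157, -139] -> [197, -163, 153, -143] -> 197
  [-43, -3, 38, 45, 43, -24, 43, 1, 11] -> [-172, -12, 152, 180, 172, -96, 172, 4, 44] -> [-171, -11, 153, 181, 173, -95, 173, 5, 45] -> [-175, -15, 149, 177, 169, -99, 169, 1, 41] -> 177
  [39, 49, -26, 3] -> [156, 196, -104, 12] -> [157, 197, -103, 13] -> [153, 193, -107, 9] -> 193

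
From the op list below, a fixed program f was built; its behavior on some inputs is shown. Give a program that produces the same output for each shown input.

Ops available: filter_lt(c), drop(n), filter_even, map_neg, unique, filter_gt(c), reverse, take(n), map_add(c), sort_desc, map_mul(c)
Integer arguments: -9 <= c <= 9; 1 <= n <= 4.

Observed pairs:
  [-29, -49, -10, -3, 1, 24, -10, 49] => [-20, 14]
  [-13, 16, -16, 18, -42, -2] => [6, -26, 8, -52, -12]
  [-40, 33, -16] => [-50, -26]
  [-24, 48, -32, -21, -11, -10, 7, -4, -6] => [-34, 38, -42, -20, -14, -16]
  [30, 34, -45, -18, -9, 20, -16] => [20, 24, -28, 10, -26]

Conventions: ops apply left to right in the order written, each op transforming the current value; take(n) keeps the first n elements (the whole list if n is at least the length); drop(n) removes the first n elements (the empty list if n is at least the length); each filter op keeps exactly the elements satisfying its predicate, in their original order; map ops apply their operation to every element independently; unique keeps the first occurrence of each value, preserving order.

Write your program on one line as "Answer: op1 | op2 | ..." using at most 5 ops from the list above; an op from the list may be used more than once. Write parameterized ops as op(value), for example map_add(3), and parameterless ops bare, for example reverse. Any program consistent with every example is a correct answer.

map_add(-8) | unique | filter_even | map_add(-2)

Check, running the answer program on each example:
  [-29, -49, -10, -3, 1, 24, -10, 49] -> [-37, -57, -18, -11, -7, 16, -18, 41] -> [-37, -57, -18, -11, -7, 16, 41] -> [-18, 16] -> [-20, 14]
  [-13, 16, -16, 18, -42, -2] -> [-21, 8, -24, 10, -50, -10] -> [-21, 8, -24, 10, -50, -10] -> [8, -24, 10, -50, -10] -> [6, -26, 8, -52, -12]
  [-40, 33, -16] -> [-48, 25, -24] -> [-48, 25, -24] -> [-48, -24] -> [-50, -26]
  [-24, 48, -32, -21, -11, -10, 7, -4, -6] -> [-32, 40, -40, -29, -19, -18, -1, -12, -14] -> [-32, 40, -40, -29, -19, -18, -1, -12, -14] -> [-32, 40, -40, -18, -12, -14] -> [-34, 38, -42, -20, -14, -16]
  [30, 34, -45, -18, -9, 20, -16] -> [22, 26, -53, -26, -17, 12, -24] -> [22, 26, -53, -26, -17, 12, -24] -> [22, 26, -26, 12, -24] -> [20, 24, -28, 10, -26]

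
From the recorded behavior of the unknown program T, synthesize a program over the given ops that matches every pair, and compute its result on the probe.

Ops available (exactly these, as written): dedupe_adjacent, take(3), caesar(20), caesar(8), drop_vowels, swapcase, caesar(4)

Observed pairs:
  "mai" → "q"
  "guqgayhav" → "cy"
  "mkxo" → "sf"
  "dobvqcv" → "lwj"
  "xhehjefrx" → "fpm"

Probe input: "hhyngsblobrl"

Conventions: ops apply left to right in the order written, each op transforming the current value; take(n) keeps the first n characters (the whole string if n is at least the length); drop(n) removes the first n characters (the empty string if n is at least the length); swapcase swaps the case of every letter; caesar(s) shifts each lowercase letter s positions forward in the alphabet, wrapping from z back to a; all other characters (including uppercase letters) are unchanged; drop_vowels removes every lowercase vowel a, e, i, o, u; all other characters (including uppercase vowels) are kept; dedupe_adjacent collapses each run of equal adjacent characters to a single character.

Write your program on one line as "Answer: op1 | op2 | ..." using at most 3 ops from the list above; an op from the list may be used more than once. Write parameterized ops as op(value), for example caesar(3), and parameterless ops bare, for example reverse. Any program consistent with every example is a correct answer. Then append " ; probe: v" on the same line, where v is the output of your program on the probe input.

caesar(8) | take(3) | drop_vowels ; probe: "ppg"

Check, running the answer program on each example:
  "mai" -> "uiq" -> "uiq" -> "q"
  "guqgayhav" -> "ocyoigpid" -> "ocy" -> "cy"
  "mkxo" -> "usfw" -> "usf" -> "sf"
  "dobvqcv" -> "lwjdykd" -> "lwj" -> "lwj"
  "xhehjefrx" -> "fpmprmnzf" -> "fpm" -> "fpm"
  probe: "hhyngsblobrl" -> "ppgvoajtwjzt" -> "ppg" -> "ppg"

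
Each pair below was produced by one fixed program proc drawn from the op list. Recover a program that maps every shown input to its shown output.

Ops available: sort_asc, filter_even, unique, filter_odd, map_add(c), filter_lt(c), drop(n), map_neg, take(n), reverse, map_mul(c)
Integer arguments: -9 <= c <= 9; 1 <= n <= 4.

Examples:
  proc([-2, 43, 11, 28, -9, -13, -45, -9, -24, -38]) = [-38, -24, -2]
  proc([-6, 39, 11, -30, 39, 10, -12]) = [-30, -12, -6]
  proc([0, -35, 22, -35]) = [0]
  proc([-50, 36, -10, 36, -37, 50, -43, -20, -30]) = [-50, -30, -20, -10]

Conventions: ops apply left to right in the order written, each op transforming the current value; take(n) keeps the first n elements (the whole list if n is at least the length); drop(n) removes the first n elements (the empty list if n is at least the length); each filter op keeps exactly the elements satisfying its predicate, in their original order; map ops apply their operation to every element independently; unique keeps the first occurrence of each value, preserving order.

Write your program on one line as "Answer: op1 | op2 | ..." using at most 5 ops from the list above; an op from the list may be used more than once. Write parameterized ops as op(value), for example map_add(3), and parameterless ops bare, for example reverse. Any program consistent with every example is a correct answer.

sort_asc | filter_even | unique | filter_lt(5)

Check, running the answer program on each example:
  [-2, 43, 11, 28, -9, -13, -45, -9, -24, -38] -> [-45, -38, -24, -13, -9, -9, -2, 11, 28, 43] -> [-38, -24, -2, 28] -> [-38, -24, -2, 28] -> [-38, -24, -2]
  [-6, 39, 11, -30, 39, 10, -12] -> [-30, -12, -6, 10, 11, 39, 39] -> [-30, -12, -6, 10] -> [-30, -12, -6, 10] -> [-30, -12, -6]
  [0, -35, 22, -35] -> [-35, -35, 0, 22] -> [0, 22] -> [0, 22] -> [0]
  [-50, 36, -10, 36, -37, 50, -43, -20, -30] -> [-50, -43, -37, -30, -20, -10, 36, 36, 50] -> [-50, -30, -20, -10, 36, 36, 50] -> [-50, -30, -20, -10, 36, 50] -> [-50, -30, -20, -10]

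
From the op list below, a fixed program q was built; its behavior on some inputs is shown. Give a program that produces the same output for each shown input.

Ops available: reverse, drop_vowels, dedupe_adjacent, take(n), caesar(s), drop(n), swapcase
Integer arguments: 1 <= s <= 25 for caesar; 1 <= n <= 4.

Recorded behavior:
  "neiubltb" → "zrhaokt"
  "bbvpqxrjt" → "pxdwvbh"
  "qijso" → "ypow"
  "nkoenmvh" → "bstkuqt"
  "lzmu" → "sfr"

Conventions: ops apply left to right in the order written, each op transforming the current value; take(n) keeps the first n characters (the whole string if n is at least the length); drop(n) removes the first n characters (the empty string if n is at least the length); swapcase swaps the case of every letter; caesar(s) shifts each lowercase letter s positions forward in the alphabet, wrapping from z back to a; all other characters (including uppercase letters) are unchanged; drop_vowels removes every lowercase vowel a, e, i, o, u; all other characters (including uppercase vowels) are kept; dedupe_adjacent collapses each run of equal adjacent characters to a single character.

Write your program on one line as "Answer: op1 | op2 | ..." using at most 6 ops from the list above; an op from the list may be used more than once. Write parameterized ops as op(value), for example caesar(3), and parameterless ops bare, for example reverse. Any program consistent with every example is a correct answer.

caesar(6) | swapcase | reverse | drop(1) | swapcase | dedupe_adjacent

Check, running the answer program on each example:
  "neiubltb" -> "tkoahrzh" -> "TKOAHRZH" -> "HZRHAOKT" -> "ZRHAOKT" -> "zrhaokt" -> "zrhaokt"
  "bbvpqxrjt" -> "hhbvwdxpz" -> "HHBVWDXPZ" -> "ZPXDWVBHH" -> "PXDWVBHH" -> "pxdwvbhh" -> "pxdwvbh"
  "qijso" -> "wopyu" -> "WOPYU" -> "UYPOW" -> "YPOW" -> "ypow" -> "ypow"
  "nkoenmvh" -> "tquktsbn" -> "TQUKTSBN" -> "NBSTKUQT" -> "BSTKUQT" -> "bstkuqt" -> "bstkuqt"
  "lzmu" -> "rfsa" -> "RFSA" -> "ASFR" -> "SFR" -> "sfr" -> "sfr"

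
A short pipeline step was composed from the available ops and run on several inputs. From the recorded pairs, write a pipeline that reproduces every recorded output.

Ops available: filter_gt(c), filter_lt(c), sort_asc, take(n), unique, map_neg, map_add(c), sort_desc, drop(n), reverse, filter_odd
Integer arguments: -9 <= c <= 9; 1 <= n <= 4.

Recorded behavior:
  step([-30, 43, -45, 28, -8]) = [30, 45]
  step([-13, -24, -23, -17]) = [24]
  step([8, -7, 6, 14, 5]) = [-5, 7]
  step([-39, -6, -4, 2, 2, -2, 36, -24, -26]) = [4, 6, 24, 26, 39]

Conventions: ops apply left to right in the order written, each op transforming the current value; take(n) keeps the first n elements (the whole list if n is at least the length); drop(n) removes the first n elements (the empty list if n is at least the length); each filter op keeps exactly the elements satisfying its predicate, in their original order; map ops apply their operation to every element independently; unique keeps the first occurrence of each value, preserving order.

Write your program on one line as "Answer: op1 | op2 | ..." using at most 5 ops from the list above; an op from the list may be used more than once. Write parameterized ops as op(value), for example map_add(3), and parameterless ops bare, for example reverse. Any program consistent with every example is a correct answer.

sort_asc | sort_desc | unique | drop(3) | map_neg

Check, running the answer program on each example:
  [-30, 43, -45, 28, -8] -> [-45, -30, -8, 28, 43] -> [43, 28, -8, -30, -45] -> [43, 28, -8, -30, -45] -> [-30, -45] -> [30, 45]
  [-13, -24, -23, -17] -> [-24, -23, -17, -13] -> [-13, -17, -23, -24] -> [-13, -17, -23, -24] -> [-24] -> [24]
  [8, -7, 6, 14, 5] -> [-7, 5, 6, 8, 14] -> [14, 8, 6, 5, -7] -> [14, 8, 6, 5, -7] -> [5, -7] -> [-5, 7]
  [-39, -6, -4, 2, 2, -2, 36, -24, -26] -> [-39, -26, -24, -6, -4, -2, 2, 2, 36] -> [36, 2, 2, -2, -4, -6, -24, -26, -39] -> [36, 2, -2, -4, -6, -24, -26, -39] -> [-4, -6, -24, -26, -39] -> [4, 6, 24, 26, 39]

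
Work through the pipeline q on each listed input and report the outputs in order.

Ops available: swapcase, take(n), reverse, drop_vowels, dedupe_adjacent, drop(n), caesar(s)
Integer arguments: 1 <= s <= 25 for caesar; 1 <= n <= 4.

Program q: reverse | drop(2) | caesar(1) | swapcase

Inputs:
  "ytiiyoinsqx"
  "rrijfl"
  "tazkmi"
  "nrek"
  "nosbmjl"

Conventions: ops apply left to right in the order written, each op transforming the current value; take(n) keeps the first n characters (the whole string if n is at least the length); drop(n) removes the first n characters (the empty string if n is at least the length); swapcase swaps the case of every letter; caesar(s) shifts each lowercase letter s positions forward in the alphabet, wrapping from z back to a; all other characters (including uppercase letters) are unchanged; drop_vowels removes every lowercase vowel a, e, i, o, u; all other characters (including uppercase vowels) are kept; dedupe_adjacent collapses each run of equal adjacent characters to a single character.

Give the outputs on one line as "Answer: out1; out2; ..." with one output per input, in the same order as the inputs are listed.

"TOJPZJJUZ"; "KJSS"; "LABU"; "SO"; "NCTPO"

Execution, op by op:
  "ytiiyoinsqx" -> "xqsnioyiity" -> "snioyiity" -> "tojpzjjuz" -> "TOJPZJJUZ"
  "rrijfl" -> "lfjirr" -> "jirr" -> "kjss" -> "KJSS"
  "tazkmi" -> "imkzat" -> "kzat" -> "labu" -> "LABU"
  "nrek" -> "kern" -> "rn" -> "so" -> "SO"
  "nosbmjl" -> "ljmbson" -> "mbson" -> "nctpo" -> "NCTPO"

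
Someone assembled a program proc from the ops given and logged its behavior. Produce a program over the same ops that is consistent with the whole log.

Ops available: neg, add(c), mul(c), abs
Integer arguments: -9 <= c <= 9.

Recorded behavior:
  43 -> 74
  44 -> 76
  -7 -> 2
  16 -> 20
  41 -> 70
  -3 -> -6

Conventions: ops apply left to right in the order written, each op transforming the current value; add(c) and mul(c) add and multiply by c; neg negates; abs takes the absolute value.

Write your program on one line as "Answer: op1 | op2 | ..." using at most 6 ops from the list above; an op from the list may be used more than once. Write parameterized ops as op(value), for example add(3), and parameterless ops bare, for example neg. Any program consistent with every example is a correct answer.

neg | abs | neg | add(6) | mul(2) | neg

Check, running the answer program on each example:
  43 -> -43 -> 43 -> -43 -> -37 -> -74 -> 74
  44 -> -44 -> 44 -> -44 -> -38 -> -76 -> 76
  -7 -> 7 -> 7 -> -7 -> -1 -> -2 -> 2
  16 -> -16 -> 16 -> -16 -> -10 -> -20 -> 20
  41 -> -41 -> 41 -> -41 -> -35 -> -70 -> 70
  -3 -> 3 -> 3 -> -3 -> 3 -> 6 -> -6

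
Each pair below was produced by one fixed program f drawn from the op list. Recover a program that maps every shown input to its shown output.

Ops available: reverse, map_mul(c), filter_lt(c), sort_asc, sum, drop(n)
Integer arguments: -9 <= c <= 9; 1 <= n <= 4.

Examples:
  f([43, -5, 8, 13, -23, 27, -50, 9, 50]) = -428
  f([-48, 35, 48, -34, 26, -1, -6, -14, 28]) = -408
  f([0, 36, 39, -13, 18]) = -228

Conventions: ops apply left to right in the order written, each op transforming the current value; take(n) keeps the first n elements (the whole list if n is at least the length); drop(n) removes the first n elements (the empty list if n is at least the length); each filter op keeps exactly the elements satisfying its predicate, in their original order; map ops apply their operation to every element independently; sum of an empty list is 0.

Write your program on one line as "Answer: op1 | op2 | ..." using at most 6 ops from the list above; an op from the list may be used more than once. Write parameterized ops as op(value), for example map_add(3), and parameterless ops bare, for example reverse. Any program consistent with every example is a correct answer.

drop(2) | map_mul(-4) | filter_lt(3) | sort_asc | sum

Check, running the answer program on each example:
  [43, -5, 8, 13, -23, 27, -50, 9, 50] -> [8, 13, -23, 27, -50, 9, 50] -> [-32, -52, 92, -108, 200, -36, -200] -> [-32, -52, -108, -36, -200] -> [-200, -108, -52, -36, -32] -> -428
  [-48, 35, 48, -34, 26, -1, -6, -14, 28] -> [48, -34, 26, -1, -6, -14, 28] -> [-192, 136, -104, 4, 24, 56, -112] -> [-192, -104, -112] -> [-192, -112, -104] -> -408
  [0, 36, 39, -13, 18] -> [39, -13, 18] -> [-156, 52, -72] -> [-156, -72] -> [-156, -72] -> -228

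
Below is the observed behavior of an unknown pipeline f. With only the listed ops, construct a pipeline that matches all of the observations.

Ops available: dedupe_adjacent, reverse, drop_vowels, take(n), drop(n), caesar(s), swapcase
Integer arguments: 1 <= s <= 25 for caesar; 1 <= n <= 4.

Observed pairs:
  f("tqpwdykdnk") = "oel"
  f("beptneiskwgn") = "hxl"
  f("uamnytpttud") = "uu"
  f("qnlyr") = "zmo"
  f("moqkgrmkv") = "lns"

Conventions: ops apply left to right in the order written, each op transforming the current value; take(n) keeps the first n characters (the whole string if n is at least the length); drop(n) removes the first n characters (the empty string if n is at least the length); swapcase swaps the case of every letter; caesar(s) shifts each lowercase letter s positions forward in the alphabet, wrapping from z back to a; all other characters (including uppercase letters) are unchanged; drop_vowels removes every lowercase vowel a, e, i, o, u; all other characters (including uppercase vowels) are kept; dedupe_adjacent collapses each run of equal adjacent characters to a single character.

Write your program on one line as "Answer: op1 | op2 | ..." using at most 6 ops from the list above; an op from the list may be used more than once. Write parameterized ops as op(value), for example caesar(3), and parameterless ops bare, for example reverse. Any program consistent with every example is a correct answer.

reverse | take(4) | drop(1) | drop_vowels | caesar(1)

Check, running the answer program on each example:
  "tqpwdykdnk" -> "kndkydwpqt" -> "kndk" -> "ndk" -> "ndk" -> "oel"
  "beptneiskwgn" -> "ngwksientpeb" -> "ngwk" -> "gwk" -> "gwk" -> "hxl"
  "uamnytpttud" -> "duttptynmau" -> "dutt" -> "utt" -> "tt" -> "uu"
  "qnlyr" -> "rylnq" -> "ryln" -> "yln" -> "yln" -> "zmo"
  "moqkgrmkv" -> "vkmrgkqom" -> "vkmr" -> "kmr" -> "kmr" -> "lns"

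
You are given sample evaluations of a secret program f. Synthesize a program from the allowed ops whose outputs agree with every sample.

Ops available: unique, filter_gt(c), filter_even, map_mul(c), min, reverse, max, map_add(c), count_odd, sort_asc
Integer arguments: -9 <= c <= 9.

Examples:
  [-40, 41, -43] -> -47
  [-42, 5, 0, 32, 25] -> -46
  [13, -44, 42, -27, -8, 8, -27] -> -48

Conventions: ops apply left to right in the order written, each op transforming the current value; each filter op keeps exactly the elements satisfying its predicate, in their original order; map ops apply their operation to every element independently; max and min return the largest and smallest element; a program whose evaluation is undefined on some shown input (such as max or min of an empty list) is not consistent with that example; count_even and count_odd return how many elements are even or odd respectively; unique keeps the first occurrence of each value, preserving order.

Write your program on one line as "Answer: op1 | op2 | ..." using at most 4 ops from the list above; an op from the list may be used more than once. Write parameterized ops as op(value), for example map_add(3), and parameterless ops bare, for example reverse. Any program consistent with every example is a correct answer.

sort_asc | reverse | map_add(-4) | min

Check, running the answer program on each example:
  [-40, 41, -43] -> [-43, -40, 41] -> [41, -40, -43] -> [37, -44, -47] -> -47
  [-42, 5, 0, 32, 25] -> [-42, 0, 5, 25, 32] -> [32, 25, 5, 0, -42] -> [28, 21, 1, -4, -46] -> -46
  [13, -44, 42, -27, -8, 8, -27] -> [-44, -27, -27, -8, 8, 13, 42] -> [42, 13, 8, -8, -27, -27, -44] -> [38, 9, 4, -12, -31, -31, -48] -> -48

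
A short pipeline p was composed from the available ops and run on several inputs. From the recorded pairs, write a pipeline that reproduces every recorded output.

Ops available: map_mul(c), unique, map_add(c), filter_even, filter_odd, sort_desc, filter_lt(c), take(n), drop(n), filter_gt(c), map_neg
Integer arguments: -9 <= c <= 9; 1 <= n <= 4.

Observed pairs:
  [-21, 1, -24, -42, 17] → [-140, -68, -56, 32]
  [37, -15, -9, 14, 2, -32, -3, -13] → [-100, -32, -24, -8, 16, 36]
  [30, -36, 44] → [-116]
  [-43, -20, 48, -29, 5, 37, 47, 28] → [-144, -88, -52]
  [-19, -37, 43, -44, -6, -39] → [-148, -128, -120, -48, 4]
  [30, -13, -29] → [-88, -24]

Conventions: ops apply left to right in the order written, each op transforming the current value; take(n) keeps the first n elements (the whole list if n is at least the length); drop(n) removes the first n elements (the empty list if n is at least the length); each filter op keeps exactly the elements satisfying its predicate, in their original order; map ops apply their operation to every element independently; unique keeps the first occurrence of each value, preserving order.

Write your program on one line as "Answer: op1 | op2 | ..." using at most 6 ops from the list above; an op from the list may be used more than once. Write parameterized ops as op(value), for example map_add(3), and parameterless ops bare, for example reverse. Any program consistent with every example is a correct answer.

map_neg | filter_gt(-4) | sort_desc | map_add(-7) | map_mul(-4)

Check, running the answer program on each example:
  [-21, 1, -24, -42, 17] -> [21, -1, 24, 42, -17] -> [21, -1, 24, 42] -> [42, 24, 21, -1] -> [35, 17, 14, -8] -> [-140, -68, -56, 32]
  [37, -15, -9, 14, 2, -32, -3, -13] -> [-37, 15, 9, -14, -2, 32, 3, 13] -> [15, 9, -2, 32, 3, 13] -> [32, 15, 13, 9, 3, -2] -> [25, 8, 6, 2, -4, -9] -> [-100, -32, -24, -8, 16, 36]
  [30, -36, 44] -> [-30, 36, -44] -> [36] -> [36] -> [29] -> [-116]
  [-43, -20, 48, -29, 5, 37, 47, 28] -> [43, 20, -48, 29, -5, -37, -47, -28] -> [43, 20, 29] -> [43, 29, 20] -> [36, 22, 13] -> [-144, -88, -52]
  [-19, -37, 43, -44, -6, -39] -> [19, 37, -43, 44, 6, 39] -> [19, 37, 44, 6, 39] -> [44, 39, 37, 19, 6] -> [37, 32, 30, 12, -1] -> [-148, -128, -120, -48, 4]
  [30, -13, -29] -> [-30, 13, 29] -> [13, 29] -> [29, 13] -> [22, 6] -> [-88, -24]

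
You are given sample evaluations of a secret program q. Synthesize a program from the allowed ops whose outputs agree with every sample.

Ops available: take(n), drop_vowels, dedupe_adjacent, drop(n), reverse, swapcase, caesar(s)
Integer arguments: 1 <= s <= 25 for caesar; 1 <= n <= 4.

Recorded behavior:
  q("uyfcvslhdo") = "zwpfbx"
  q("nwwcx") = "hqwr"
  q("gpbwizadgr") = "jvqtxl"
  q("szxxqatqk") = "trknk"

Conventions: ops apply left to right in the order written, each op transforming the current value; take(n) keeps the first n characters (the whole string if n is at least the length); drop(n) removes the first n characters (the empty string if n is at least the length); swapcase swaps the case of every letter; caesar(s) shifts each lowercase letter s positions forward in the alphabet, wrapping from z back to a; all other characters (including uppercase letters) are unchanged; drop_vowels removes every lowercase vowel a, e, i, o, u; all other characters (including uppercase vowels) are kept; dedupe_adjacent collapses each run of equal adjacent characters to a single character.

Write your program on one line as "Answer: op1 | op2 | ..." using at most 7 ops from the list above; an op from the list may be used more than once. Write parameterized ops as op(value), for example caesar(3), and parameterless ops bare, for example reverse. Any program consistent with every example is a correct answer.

dedupe_adjacent | drop_vowels | caesar(16) | drop_vowels | caesar(4) | drop_vowels

Check, running the answer program on each example:
  "uyfcvslhdo" -> "uyfcvslhdo" -> "yfcvslhd" -> "ovslibxt" -> "vslbxt" -> "zwpfbx" -> "zwpfbx"
  "nwwcx" -> "nwcx" -> "nwcx" -> "dmsn" -> "dmsn" -> "hqwr" -> "hqwr"
  "gpbwizadgr" -> "gpbwizadgr" -> "gpbwzdgr" -> "wfrmptwh" -> "wfrmptwh" -> "ajvqtxal" -> "jvqtxl"
  "szxxqatqk" -> "szxqatqk" -> "szxqtqk" -> "ipngjga" -> "pngjg" -> "trknk" -> "trknk"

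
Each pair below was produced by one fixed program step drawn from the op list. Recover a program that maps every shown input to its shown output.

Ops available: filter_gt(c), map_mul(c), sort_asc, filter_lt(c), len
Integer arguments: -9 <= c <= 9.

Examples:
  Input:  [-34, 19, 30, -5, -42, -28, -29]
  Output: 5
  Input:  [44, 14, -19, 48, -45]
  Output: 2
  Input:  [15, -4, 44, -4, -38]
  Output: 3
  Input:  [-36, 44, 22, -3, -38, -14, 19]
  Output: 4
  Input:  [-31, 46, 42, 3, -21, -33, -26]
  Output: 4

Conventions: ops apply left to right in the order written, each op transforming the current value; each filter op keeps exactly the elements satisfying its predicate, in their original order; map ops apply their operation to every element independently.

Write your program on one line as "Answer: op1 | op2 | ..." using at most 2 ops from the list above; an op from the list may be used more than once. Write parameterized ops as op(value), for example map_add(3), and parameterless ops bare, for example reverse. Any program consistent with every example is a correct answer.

filter_lt(1) | len

Check, running the answer program on each example:
  [-34, 19, 30, -5, -42, -28, -29] -> [-34, -5, -42, -28, -29] -> 5
  [44, 14, -19, 48, -45] -> [-19, -45] -> 2
  [15, -4, 44, -4, -38] -> [-4, -4, -38] -> 3
  [-36, 44, 22, -3, -38, -14, 19] -> [-36, -3, -38, -14] -> 4
  [-31, 46, 42, 3, -21, -33, -26] -> [-31, -21, -33, -26] -> 4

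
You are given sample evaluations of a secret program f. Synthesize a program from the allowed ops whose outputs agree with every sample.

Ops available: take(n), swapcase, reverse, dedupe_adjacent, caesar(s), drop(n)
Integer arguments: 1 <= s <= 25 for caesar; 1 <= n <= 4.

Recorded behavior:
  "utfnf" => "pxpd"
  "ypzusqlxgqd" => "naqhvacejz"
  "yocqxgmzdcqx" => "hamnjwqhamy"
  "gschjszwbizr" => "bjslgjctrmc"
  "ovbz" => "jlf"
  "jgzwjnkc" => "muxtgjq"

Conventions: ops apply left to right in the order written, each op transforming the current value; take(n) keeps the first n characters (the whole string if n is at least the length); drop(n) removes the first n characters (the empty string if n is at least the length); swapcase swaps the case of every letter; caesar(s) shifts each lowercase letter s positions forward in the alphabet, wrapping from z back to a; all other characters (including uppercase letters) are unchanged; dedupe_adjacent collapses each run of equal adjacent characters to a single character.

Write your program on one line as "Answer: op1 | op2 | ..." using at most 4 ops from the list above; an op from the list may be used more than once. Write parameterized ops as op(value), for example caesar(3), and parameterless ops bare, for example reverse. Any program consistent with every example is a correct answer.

drop(1) | caesar(9) | caesar(1) | reverse

Check, running the answer program on each example:
  "utfnf" -> "tfnf" -> "cowo" -> "dpxp" -> "pxpd"
  "ypzusqlxgqd" -> "pzusqlxgqd" -> "yidbzugpzm" -> "zjecavhqan" -> "naqhvacejz"
  "yocqxgmzdcqx" -> "ocqxgmzdcqx" -> "xlzgpvimlzg" -> "ymahqwjnmah" -> "hamnjwqhamy"
  "gschjszwbizr" -> "schjszwbizr" -> "blqsbifkria" -> "cmrtcjglsjb" -> "bjslgjctrmc"
  "ovbz" -> "vbz" -> "eki" -> "flj" -> "jlf"
  "jgzwjnkc" -> "gzwjnkc" -> "pifswtl" -> "qjgtxum" -> "muxtgjq"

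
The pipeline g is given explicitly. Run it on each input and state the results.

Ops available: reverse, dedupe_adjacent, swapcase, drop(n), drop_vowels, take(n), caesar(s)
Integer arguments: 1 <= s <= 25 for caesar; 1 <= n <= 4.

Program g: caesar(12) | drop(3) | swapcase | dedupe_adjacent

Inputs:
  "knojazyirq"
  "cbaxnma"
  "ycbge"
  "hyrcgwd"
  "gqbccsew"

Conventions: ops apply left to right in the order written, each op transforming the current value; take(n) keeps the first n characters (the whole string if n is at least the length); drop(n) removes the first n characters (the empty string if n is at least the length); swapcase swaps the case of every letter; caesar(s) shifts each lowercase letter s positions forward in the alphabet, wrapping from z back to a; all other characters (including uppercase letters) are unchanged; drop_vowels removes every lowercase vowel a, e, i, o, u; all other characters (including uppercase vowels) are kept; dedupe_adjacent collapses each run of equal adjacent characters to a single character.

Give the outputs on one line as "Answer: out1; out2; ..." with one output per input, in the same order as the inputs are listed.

Execution, op by op:
  "knojazyirq" -> "wzavmlkudc" -> "vmlkudc" -> "VMLKUDC" -> "VMLKUDC"
  "cbaxnma" -> "onmjzym" -> "jzym" -> "JZYM" -> "JZYM"
  "ycbge" -> "konsq" -> "sq" -> "SQ" -> "SQ"
  "hyrcgwd" -> "tkdosip" -> "osip" -> "OSIP" -> "OSIP"
  "gqbccsew" -> "scnooeqi" -> "ooeqi" -> "OOEQI" -> "OEQI"

"VMLKUDC"; "JZYM"; "SQ"; "OSIP"; "OEQI"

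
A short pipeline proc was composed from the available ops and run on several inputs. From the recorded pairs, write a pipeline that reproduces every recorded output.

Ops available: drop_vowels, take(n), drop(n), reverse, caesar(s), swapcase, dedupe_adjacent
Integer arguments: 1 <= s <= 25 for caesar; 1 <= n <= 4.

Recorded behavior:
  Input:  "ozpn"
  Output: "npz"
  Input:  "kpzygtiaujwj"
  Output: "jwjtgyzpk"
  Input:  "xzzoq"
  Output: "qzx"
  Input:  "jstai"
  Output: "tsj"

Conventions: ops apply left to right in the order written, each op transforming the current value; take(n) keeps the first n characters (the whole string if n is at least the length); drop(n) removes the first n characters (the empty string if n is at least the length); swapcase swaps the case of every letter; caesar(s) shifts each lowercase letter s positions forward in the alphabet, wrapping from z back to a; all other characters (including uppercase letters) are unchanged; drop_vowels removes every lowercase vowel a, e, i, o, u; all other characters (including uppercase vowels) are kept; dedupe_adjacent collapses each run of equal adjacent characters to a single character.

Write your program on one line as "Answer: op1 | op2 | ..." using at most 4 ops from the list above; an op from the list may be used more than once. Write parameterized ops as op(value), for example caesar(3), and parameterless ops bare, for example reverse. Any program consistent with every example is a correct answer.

reverse | drop_vowels | dedupe_adjacent

Check, running the answer program on each example:
  "ozpn" -> "npzo" -> "npz" -> "npz"
  "kpzygtiaujwj" -> "jwjuaitgyzpk" -> "jwjtgyzpk" -> "jwjtgyzpk"
  "xzzoq" -> "qozzx" -> "qzzx" -> "qzx"
  "jstai" -> "iatsj" -> "tsj" -> "tsj"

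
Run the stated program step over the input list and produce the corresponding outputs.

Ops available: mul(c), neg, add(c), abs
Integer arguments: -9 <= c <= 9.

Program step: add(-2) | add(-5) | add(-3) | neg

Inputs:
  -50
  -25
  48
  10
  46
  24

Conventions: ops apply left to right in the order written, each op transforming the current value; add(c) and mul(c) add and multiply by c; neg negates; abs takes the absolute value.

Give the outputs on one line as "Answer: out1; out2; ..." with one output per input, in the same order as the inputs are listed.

Execution, op by op:
  -50 -> -52 -> -57 -> -60 -> 60
  -25 -> -27 -> -32 -> -35 -> 35
  48 -> 46 -> 41 -> 38 -> -38
  10 -> 8 -> 3 -> 0 -> 0
  46 -> 44 -> 39 -> 36 -> -36
  24 -> 22 -> 17 -> 14 -> -14

60; 35; -38; 0; -36; -14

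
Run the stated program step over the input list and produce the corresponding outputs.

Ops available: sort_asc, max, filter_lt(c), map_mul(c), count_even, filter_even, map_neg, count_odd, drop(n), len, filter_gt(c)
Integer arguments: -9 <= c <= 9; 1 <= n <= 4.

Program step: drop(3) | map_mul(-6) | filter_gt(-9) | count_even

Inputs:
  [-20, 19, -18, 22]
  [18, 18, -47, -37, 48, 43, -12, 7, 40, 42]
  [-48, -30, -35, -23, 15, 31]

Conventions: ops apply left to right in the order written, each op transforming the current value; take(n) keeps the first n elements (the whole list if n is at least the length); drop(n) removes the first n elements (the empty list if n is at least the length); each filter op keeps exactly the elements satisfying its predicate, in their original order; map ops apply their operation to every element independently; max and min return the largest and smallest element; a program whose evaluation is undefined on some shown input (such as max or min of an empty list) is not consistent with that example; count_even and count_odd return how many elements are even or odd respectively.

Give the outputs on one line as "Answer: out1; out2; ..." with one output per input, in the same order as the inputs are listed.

0; 2; 1

Execution, op by op:
  [-20, 19, -18, 22] -> [22] -> [-132] -> [] -> 0
  [18, 18, -47, -37, 48, 43, -12, 7, 40, 42] -> [-37, 48, 43, -12, 7, 40, 42] -> [222, -288, -258, 72, -42, -240, -252] -> [222, 72] -> 2
  [-48, -30, -35, -23, 15, 31] -> [-23, 15, 31] -> [138, -90, -186] -> [138] -> 1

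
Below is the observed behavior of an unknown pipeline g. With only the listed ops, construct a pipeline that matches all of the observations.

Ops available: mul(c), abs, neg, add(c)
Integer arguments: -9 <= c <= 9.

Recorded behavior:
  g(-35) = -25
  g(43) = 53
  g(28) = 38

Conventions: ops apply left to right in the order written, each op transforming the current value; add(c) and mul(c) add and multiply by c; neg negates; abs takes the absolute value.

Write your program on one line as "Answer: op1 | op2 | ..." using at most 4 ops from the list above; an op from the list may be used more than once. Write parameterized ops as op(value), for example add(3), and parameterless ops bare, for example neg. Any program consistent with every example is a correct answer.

add(1) | neg | add(-9) | neg

Check, running the answer program on each example:
  -35 -> -34 -> 34 -> 25 -> -25
  43 -> 44 -> -44 -> -53 -> 53
  28 -> 29 -> -29 -> -38 -> 38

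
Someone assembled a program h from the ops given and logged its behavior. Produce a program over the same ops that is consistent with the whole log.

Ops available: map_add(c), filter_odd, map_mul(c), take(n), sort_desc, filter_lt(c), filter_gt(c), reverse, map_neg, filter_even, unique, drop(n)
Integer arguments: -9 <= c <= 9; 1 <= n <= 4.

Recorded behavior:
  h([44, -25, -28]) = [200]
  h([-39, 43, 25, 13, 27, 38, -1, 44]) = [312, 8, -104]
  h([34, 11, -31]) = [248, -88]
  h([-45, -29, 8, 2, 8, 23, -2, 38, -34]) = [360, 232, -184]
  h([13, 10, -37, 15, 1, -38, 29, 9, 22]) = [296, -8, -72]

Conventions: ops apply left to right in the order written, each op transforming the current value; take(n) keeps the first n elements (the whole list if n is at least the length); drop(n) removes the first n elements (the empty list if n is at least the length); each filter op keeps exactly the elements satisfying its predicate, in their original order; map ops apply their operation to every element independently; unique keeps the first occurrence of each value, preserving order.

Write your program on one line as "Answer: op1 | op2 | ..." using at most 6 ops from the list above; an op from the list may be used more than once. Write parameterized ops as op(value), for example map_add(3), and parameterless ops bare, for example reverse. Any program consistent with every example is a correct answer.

filter_odd | map_neg | sort_desc | take(3) | map_mul(8)

Check, running the answer program on each example:
  [44, -25, -28] -> [-25] -> [25] -> [25] -> [25] -> [200]
  [-39, 43, 25, 13, 27, 38, -1, 44] -> [-39, 43, 25, 13, 27, -1] -> [39, -43, -25, -13, -27, 1] -> [39, 1, -13, -25, -27, -43] -> [39, 1, -13] -> [312, 8, -104]
  [34, 11, -31] -> [11, -31] -> [-11, 31] -> [31, -11] -> [31, -11] -> [248, -88]
  [-45, -29, 8, 2, 8, 23, -2, 38, -34] -> [-45, -29, 23] -> [45, 29, -23] -> [45, 29, -23] -> [45, 29, -23] -> [360, 232, -184]
  [13, 10, -37, 15, 1, -38, 29, 9, 22] -> [13, -37, 15, 1, 29, 9] -> [-13, 37, -15, -1, -29, -9] -> [37, -1, -9, -13, -15, -29] -> [37, -1, -9] -> [296, -8, -72]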